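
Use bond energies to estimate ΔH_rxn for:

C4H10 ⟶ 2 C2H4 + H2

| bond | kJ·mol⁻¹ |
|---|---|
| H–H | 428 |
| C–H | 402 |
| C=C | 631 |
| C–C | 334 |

Bonds broken (reactants):
  C–C: 3 × 334 = 1002
  C–H: 10 × 402 = 4020
  Σ(broken) = 5022 kJ
Bonds formed (products):
  C–H: 8 × 402 = 3216
  C=C: 2 × 631 = 1262
  H–H: 1 × 428 = 428
  Σ(formed) = 4906 kJ
ΔH = Σ(broken) − Σ(formed) = 5022 − 4906 = +116 kJ

ΔH ≈ +116 kJ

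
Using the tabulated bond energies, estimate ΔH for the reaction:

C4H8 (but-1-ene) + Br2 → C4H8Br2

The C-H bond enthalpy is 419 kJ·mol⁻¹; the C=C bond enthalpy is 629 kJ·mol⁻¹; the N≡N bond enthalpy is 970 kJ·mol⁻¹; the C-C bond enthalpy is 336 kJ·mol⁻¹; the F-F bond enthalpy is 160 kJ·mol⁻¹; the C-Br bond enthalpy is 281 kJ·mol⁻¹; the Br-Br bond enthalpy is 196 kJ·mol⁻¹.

Bonds broken (reactants):
  Br-Br: 1 × 196 = 196
  C-C: 2 × 336 = 672
  C-H: 8 × 419 = 3352
  C=C: 1 × 629 = 629
  Σ(broken) = 4849 kJ
Bonds formed (products):
  C-Br: 2 × 281 = 562
  C-C: 3 × 336 = 1008
  C-H: 8 × 419 = 3352
  Σ(formed) = 4922 kJ
ΔH = Σ(broken) − Σ(formed) = 4849 − 4922 = −73 kJ

ΔH ≈ −73 kJ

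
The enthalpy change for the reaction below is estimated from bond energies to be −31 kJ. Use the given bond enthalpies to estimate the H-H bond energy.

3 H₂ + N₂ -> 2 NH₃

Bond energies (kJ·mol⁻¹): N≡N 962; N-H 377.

D(H-H) ≈ 423 kJ/mol

Let D be the H-H bond energy.
Σ(broken) = 3×D + 1×962 = 962 + 3D
Σ(formed) = 6×377 = 2262
ΔH = Σ(broken) − Σ(formed) = (962 + 3D) − (2262) = −1300 + 3D
Setting this equal to −31 kJ gives 3D = 1269, so D = 423 kJ/mol.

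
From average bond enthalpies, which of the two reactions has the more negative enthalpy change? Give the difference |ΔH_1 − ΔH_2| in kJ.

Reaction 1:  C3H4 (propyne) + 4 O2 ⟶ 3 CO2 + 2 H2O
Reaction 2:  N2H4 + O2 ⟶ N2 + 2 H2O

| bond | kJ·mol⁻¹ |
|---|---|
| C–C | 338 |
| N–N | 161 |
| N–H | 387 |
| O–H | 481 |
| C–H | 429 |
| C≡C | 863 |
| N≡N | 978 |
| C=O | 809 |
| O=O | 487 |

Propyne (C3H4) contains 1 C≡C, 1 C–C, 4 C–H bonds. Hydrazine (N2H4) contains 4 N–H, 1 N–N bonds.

Reaction 1:
  Bonds broken (reactants):
    C≡C: 1 × 863 = 863
    C–C: 1 × 338 = 338
    C–H: 4 × 429 = 1716
    O=O: 4 × 487 = 1948
    Σ(broken) = 4865 kJ
  Bonds formed (products):
    C=O: 6 × 809 = 4854
    O–H: 4 × 481 = 1924
    Σ(formed) = 6778 kJ
  ΔH_1 = 4865 − 6778 = −1913 kJ
Reaction 2:
  Bonds broken (reactants):
    N–H: 4 × 387 = 1548
    N–N: 1 × 161 = 161
    O=O: 1 × 487 = 487
    Σ(broken) = 2196 kJ
  Bonds formed (products):
    N≡N: 1 × 978 = 978
    O–H: 4 × 481 = 1924
    Σ(formed) = 2902 kJ
  ΔH_2 = 2196 − 2902 = −706 kJ
ΔH_1 − ΔH_2 = −1207 kJ, so reaction 1 has the more negative ΔH; |ΔH_1 − ΔH_2| = 1207 kJ.

Reaction 1, by 1207 kJ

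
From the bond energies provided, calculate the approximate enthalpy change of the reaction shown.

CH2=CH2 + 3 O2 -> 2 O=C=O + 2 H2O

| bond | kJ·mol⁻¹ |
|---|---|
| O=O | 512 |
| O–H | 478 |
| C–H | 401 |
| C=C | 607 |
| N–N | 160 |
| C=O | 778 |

Bonds broken (reactants):
  C–H: 4 × 401 = 1604
  C=C: 1 × 607 = 607
  O=O: 3 × 512 = 1536
  Σ(broken) = 3747 kJ
Bonds formed (products):
  C=O: 4 × 778 = 3112
  O–H: 4 × 478 = 1912
  Σ(formed) = 5024 kJ
ΔH = Σ(broken) − Σ(formed) = 3747 − 5024 = −1277 kJ

ΔH ≈ −1277 kJ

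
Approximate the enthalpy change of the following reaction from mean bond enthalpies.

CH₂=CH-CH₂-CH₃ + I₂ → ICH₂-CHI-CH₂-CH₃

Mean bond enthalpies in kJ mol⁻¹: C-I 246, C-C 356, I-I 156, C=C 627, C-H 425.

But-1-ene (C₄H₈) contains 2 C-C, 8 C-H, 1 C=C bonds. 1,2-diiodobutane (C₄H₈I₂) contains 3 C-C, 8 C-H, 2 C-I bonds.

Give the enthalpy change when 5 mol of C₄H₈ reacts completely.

ΔH = −325 kJ

Bonds broken (reactants):
  C-C: 2 × 356 = 712
  C-H: 8 × 425 = 3400
  C=C: 1 × 627 = 627
  I-I: 1 × 156 = 156
  Σ(broken) = 4895 kJ
Bonds formed (products):
  C-C: 3 × 356 = 1068
  C-H: 8 × 425 = 3400
  C-I: 2 × 246 = 492
  Σ(formed) = 4960 kJ
ΔH = Σ(broken) − Σ(formed) = 4895 − 4960 = −65 kJ
For 5× the reaction as written: 5 × (−65) = −325 kJ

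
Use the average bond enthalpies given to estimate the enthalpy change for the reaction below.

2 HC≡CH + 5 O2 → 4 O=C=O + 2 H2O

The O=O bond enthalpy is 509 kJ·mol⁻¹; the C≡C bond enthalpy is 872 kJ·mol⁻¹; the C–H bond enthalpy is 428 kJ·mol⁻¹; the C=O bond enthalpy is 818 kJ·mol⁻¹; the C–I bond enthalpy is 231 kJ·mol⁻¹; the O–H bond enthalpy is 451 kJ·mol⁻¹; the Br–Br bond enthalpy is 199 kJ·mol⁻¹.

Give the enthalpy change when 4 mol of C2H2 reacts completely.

ΔH = −4694 kJ

Bonds broken (reactants):
  C≡C: 2 × 872 = 1744
  C–H: 4 × 428 = 1712
  O=O: 5 × 509 = 2545
  Σ(broken) = 6001 kJ
Bonds formed (products):
  C=O: 8 × 818 = 6544
  O–H: 4 × 451 = 1804
  Σ(formed) = 8348 kJ
ΔH = Σ(broken) − Σ(formed) = 6001 − 8348 = −2347 kJ
For 2× the reaction as written: 2 × (−2347) = −4694 kJ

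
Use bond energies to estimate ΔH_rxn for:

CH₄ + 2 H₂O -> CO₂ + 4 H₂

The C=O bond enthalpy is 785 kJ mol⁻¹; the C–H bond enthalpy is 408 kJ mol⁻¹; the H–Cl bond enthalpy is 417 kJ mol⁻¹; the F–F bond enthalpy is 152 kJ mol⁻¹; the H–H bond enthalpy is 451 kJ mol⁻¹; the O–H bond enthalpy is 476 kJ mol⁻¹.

Bonds broken (reactants):
  C–H: 4 × 408 = 1632
  O–H: 4 × 476 = 1904
  Σ(broken) = 3536 kJ
Bonds formed (products):
  C=O: 2 × 785 = 1570
  H–H: 4 × 451 = 1804
  Σ(formed) = 3374 kJ
ΔH = Σ(broken) − Σ(formed) = 3536 − 3374 = +162 kJ

ΔH ≈ +162 kJ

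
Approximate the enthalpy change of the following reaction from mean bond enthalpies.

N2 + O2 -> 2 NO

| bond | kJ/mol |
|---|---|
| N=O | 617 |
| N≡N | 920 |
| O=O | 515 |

Bonds broken (reactants):
  N≡N: 1 × 920 = 920
  O=O: 1 × 515 = 515
  Σ(broken) = 1435 kJ
Bonds formed (products):
  N=O: 2 × 617 = 1234
  Σ(formed) = 1234 kJ
ΔH = Σ(broken) − Σ(formed) = 1435 − 1234 = +201 kJ

ΔH ≈ +201 kJ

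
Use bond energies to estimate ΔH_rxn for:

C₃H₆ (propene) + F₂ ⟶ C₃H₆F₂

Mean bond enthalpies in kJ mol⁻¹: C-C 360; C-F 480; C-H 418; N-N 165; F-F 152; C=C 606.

ΔH ≈ −562 kJ

Bonds broken (reactants):
  C-C: 1 × 360 = 360
  C-H: 6 × 418 = 2508
  C=C: 1 × 606 = 606
  F-F: 1 × 152 = 152
  Σ(broken) = 3626 kJ
Bonds formed (products):
  C-C: 2 × 360 = 720
  C-F: 2 × 480 = 960
  C-H: 6 × 418 = 2508
  Σ(formed) = 4188 kJ
ΔH = Σ(broken) − Σ(formed) = 3626 − 4188 = −562 kJ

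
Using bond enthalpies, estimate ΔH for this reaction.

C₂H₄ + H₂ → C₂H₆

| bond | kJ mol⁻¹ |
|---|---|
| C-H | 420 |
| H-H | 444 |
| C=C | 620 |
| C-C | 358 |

Bonds broken (reactants):
  C-H: 4 × 420 = 1680
  C=C: 1 × 620 = 620
  H-H: 1 × 444 = 444
  Σ(broken) = 2744 kJ
Bonds formed (products):
  C-C: 1 × 358 = 358
  C-H: 6 × 420 = 2520
  Σ(formed) = 2878 kJ
ΔH = Σ(broken) − Σ(formed) = 2744 − 2878 = −134 kJ

ΔH ≈ −134 kJ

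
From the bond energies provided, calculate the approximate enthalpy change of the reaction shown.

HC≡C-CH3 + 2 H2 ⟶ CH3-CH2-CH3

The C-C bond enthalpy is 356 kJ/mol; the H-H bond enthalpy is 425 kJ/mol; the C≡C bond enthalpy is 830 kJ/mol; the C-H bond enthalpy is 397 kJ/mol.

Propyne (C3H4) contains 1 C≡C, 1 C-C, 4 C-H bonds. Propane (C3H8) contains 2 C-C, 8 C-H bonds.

ΔH ≈ −264 kJ

Bonds broken (reactants):
  C≡C: 1 × 830 = 830
  C-C: 1 × 356 = 356
  C-H: 4 × 397 = 1588
  H-H: 2 × 425 = 850
  Σ(broken) = 3624 kJ
Bonds formed (products):
  C-C: 2 × 356 = 712
  C-H: 8 × 397 = 3176
  Σ(formed) = 3888 kJ
ΔH = Σ(broken) − Σ(formed) = 3624 − 3888 = −264 kJ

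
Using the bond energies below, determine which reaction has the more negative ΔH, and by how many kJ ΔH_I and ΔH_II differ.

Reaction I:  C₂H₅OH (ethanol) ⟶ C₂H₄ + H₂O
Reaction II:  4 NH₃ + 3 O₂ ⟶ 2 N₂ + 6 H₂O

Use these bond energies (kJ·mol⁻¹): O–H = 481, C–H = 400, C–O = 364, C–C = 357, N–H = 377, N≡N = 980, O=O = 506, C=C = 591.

Reaction II, by 1739 kJ

Reaction I:
  Bonds broken (reactants):
    C–C: 1 × 357 = 357
    C–H: 5 × 400 = 2000
    C–O: 1 × 364 = 364
    O–H: 1 × 481 = 481
    Σ(broken) = 3202 kJ
  Bonds formed (products):
    C–H: 4 × 400 = 1600
    C=C: 1 × 591 = 591
    O–H: 2 × 481 = 962
    Σ(formed) = 3153 kJ
  ΔH_I = 3202 − 3153 = +49 kJ
Reaction II:
  Bonds broken (reactants):
    N–H: 12 × 377 = 4524
    O=O: 3 × 506 = 1518
    Σ(broken) = 6042 kJ
  Bonds formed (products):
    N≡N: 2 × 980 = 1960
    O–H: 12 × 481 = 5772
    Σ(formed) = 7732 kJ
  ΔH_II = 6042 − 7732 = −1690 kJ
ΔH_I − ΔH_II = +1739 kJ, so reaction II has the more negative ΔH; |ΔH_I − ΔH_II| = 1739 kJ.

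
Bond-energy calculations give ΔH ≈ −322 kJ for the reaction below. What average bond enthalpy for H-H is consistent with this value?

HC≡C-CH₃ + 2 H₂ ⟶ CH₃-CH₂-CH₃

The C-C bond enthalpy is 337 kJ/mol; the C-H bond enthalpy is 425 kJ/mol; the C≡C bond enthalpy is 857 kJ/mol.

D(H-H) ≈ 429 kJ/mol

Let D be the H-H bond energy.
Σ(broken) = 1×857 + 1×337 + 4×425 + 2×D = 2894 + 2D
Σ(formed) = 2×337 + 8×425 = 4074
ΔH = Σ(broken) − Σ(formed) = (2894 + 2D) − (4074) = −1180 + 2D
Setting this equal to −322 kJ gives 2D = 858, so D = 429 kJ/mol.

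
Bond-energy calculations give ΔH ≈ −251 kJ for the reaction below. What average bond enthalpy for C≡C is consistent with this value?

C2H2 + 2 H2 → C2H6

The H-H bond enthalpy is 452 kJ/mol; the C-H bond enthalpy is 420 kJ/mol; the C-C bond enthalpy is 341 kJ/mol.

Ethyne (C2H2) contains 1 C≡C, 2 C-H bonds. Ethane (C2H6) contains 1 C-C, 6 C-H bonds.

Let D be the C≡C bond energy.
Σ(broken) = 1×D + 2×420 + 2×452 = 1744 + D
Σ(formed) = 1×341 + 6×420 = 2861
ΔH = Σ(broken) − Σ(formed) = (1744 + D) − (2861) = −1117 + D
Setting this equal to −251 kJ gives D = 866 kJ/mol.

D(C≡C) ≈ 866 kJ/mol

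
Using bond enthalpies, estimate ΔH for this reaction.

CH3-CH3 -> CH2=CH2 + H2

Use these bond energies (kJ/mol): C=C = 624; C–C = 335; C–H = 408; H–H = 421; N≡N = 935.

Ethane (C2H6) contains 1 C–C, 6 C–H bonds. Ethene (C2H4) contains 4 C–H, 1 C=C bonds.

Bonds broken (reactants):
  C–C: 1 × 335 = 335
  C–H: 6 × 408 = 2448
  Σ(broken) = 2783 kJ
Bonds formed (products):
  C–H: 4 × 408 = 1632
  C=C: 1 × 624 = 624
  H–H: 1 × 421 = 421
  Σ(formed) = 2677 kJ
ΔH = Σ(broken) − Σ(formed) = 2783 − 2677 = +106 kJ

ΔH ≈ +106 kJ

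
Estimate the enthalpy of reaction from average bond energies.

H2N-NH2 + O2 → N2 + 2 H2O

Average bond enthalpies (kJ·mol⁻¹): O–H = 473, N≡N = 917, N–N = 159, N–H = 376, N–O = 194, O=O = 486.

Bonds broken (reactants):
  N–H: 4 × 376 = 1504
  N–N: 1 × 159 = 159
  O=O: 1 × 486 = 486
  Σ(broken) = 2149 kJ
Bonds formed (products):
  N≡N: 1 × 917 = 917
  O–H: 4 × 473 = 1892
  Σ(formed) = 2809 kJ
ΔH = Σ(broken) − Σ(formed) = 2149 − 2809 = −660 kJ

ΔH ≈ −660 kJ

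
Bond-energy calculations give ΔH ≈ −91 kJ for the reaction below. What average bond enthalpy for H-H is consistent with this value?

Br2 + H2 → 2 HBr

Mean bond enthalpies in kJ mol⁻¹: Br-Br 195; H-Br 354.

D(H-H) ≈ 422 kJ/mol

Let D be the H-H bond energy.
Σ(broken) = 1×195 + 1×D = 195 + D
Σ(formed) = 2×354 = 708
ΔH = Σ(broken) − Σ(formed) = (195 + D) − (708) = −513 + D
Setting this equal to −91 kJ gives D = 422 kJ/mol.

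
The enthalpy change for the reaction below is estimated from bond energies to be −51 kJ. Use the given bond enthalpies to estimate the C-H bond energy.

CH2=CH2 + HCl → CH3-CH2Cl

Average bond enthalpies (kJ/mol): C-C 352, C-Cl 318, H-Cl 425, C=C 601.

Let D be the C-H bond energy.
Σ(broken) = 4×D + 1×601 + 1×425 = 1026 + 4D
Σ(formed) = 1×352 + 1×318 + 5×D = 670 + 5D
ΔH = Σ(broken) − Σ(formed) = (1026 + 4D) − (670 + 5D) = +356 − D
Setting this equal to −51 kJ gives D = 407 kJ/mol.

D(C-H) ≈ 407 kJ/mol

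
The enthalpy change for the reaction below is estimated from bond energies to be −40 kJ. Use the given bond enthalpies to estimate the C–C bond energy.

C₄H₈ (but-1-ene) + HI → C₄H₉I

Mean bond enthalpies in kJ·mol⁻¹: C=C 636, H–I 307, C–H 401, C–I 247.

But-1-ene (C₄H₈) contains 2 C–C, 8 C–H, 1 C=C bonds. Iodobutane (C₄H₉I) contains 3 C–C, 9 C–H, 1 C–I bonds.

Let D be the C–C bond energy.
Σ(broken) = 2×D + 8×401 + 1×636 + 1×307 = 4151 + 2D
Σ(formed) = 3×D + 9×401 + 1×247 = 3856 + 3D
ΔH = Σ(broken) − Σ(formed) = (4151 + 2D) − (3856 + 3D) = +295 − D
Setting this equal to −40 kJ gives D = 335 kJ/mol.

D(C–C) ≈ 335 kJ/mol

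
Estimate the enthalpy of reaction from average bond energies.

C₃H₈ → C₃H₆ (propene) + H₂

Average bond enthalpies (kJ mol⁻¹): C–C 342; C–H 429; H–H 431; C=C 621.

Bonds broken (reactants):
  C–C: 2 × 342 = 684
  C–H: 8 × 429 = 3432
  Σ(broken) = 4116 kJ
Bonds formed (products):
  C–C: 1 × 342 = 342
  C–H: 6 × 429 = 2574
  C=C: 1 × 621 = 621
  H–H: 1 × 431 = 431
  Σ(formed) = 3968 kJ
ΔH = Σ(broken) − Σ(formed) = 4116 − 3968 = +148 kJ

ΔH ≈ +148 kJ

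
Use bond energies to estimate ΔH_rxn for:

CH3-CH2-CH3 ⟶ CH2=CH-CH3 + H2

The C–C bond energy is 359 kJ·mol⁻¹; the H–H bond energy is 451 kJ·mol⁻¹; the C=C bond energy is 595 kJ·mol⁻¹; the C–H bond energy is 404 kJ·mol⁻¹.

Bonds broken (reactants):
  C–C: 2 × 359 = 718
  C–H: 8 × 404 = 3232
  Σ(broken) = 3950 kJ
Bonds formed (products):
  C–C: 1 × 359 = 359
  C–H: 6 × 404 = 2424
  C=C: 1 × 595 = 595
  H–H: 1 × 451 = 451
  Σ(formed) = 3829 kJ
ΔH = Σ(broken) − Σ(formed) = 3950 − 3829 = +121 kJ

ΔH ≈ +121 kJ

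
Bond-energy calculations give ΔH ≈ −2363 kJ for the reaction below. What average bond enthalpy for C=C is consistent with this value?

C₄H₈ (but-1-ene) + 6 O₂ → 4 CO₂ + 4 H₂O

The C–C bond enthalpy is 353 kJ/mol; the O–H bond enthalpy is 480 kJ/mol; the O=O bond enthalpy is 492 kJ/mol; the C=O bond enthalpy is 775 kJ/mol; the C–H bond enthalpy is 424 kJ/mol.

D(C=C) ≈ 627 kJ/mol

Let D be the C=C bond energy.
Σ(broken) = 2×353 + 8×424 + 1×D + 6×492 = 7050 + D
Σ(formed) = 8×775 + 8×480 = 10040
ΔH = Σ(broken) − Σ(formed) = (7050 + D) − (10040) = −2990 + D
Setting this equal to −2363 kJ gives D = 627 kJ/mol.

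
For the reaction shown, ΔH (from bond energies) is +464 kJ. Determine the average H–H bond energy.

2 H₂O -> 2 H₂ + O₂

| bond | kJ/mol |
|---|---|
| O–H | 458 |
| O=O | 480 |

Let D be the H–H bond energy.
Σ(broken) = 4×458 = 1832
Σ(formed) = 2×D + 1×480 = 480 + 2D
ΔH = Σ(broken) − Σ(formed) = (1832) − (480 + 2D) = +1352 − 2D
Setting this equal to +464 kJ gives 2D = 888, so D = 444 kJ/mol.

D(H–H) ≈ 444 kJ/mol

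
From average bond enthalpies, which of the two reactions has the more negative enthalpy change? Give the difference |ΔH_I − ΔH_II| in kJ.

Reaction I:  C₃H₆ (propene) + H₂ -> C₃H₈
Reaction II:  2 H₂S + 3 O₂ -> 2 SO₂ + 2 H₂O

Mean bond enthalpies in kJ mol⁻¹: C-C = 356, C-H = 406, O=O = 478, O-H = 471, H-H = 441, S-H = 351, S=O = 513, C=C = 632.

Reaction I:
  Bonds broken (reactants):
    C-C: 1 × 356 = 356
    C-H: 6 × 406 = 2436
    C=C: 1 × 632 = 632
    H-H: 1 × 441 = 441
    Σ(broken) = 3865 kJ
  Bonds formed (products):
    C-C: 2 × 356 = 712
    C-H: 8 × 406 = 3248
    Σ(formed) = 3960 kJ
  ΔH_I = 3865 − 3960 = −95 kJ
Reaction II:
  Bonds broken (reactants):
    O=O: 3 × 478 = 1434
    S-H: 4 × 351 = 1404
    Σ(broken) = 2838 kJ
  Bonds formed (products):
    O-H: 4 × 471 = 1884
    S=O: 4 × 513 = 2052
    Σ(formed) = 3936 kJ
  ΔH_II = 2838 − 3936 = −1098 kJ
ΔH_I − ΔH_II = +1003 kJ, so reaction II has the more negative ΔH; |ΔH_I − ΔH_II| = 1003 kJ.

Reaction II, by 1003 kJ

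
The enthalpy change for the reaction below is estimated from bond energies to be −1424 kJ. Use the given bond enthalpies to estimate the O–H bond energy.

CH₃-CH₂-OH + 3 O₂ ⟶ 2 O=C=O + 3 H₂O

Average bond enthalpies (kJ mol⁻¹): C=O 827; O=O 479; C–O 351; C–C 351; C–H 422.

D(O–H) ≈ 473 kJ/mol

Let D be the O–H bond energy.
Σ(broken) = 1×351 + 5×422 + 1×351 + 1×D + 3×479 = 4249 + D
Σ(formed) = 4×827 + 6×D = 3308 + 6D
ΔH = Σ(broken) − Σ(formed) = (4249 + D) − (3308 + 6D) = +941 − 5D
Setting this equal to −1424 kJ gives 5D = 2365, so D = 473 kJ/mol.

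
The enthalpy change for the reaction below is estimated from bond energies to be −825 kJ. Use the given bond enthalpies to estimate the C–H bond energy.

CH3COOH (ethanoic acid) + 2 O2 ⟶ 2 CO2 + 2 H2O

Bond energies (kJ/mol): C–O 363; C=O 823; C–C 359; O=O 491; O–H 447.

Let D be the C–H bond energy.
Σ(broken) = 1×359 + 3×D + 1×363 + 1×823 + 1×447 + 2×491 = 2974 + 3D
Σ(formed) = 4×823 + 4×447 = 5080
ΔH = Σ(broken) − Σ(formed) = (2974 + 3D) − (5080) = −2106 + 3D
Setting this equal to −825 kJ gives 3D = 1281, so D = 427 kJ/mol.

D(C–H) ≈ 427 kJ/mol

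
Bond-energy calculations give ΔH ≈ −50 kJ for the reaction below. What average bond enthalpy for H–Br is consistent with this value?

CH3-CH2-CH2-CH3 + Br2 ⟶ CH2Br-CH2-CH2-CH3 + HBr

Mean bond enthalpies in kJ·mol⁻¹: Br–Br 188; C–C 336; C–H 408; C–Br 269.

Let D be the H–Br bond energy.
Σ(broken) = 1×188 + 3×336 + 10×408 = 5276
Σ(formed) = 1×269 + 3×336 + 9×408 + 1×D = 4949 + D
ΔH = Σ(broken) − Σ(formed) = (5276) − (4949 + D) = +327 − D
Setting this equal to −50 kJ gives D = 377 kJ/mol.

D(H–Br) ≈ 377 kJ/mol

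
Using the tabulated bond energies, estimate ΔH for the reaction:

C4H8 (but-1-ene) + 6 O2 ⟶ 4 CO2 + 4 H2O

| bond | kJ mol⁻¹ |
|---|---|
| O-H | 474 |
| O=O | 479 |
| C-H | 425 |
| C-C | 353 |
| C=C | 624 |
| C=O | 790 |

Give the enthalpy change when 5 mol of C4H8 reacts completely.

ΔH = −12540 kJ

Bonds broken (reactants):
  C-C: 2 × 353 = 706
  C-H: 8 × 425 = 3400
  C=C: 1 × 624 = 624
  O=O: 6 × 479 = 2874
  Σ(broken) = 7604 kJ
Bonds formed (products):
  C=O: 8 × 790 = 6320
  O-H: 8 × 474 = 3792
  Σ(formed) = 10112 kJ
ΔH = Σ(broken) − Σ(formed) = 7604 − 10112 = −2508 kJ
For 5× the reaction as written: 5 × (−2508) = −12540 kJ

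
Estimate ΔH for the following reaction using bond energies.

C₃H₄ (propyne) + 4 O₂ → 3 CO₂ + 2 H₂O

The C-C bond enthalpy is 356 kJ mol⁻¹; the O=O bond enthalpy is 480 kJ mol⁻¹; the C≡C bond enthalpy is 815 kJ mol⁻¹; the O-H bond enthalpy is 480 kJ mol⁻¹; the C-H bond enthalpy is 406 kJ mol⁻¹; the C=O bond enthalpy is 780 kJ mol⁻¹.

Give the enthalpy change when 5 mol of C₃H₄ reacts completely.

Bonds broken (reactants):
  C≡C: 1 × 815 = 815
  C-C: 1 × 356 = 356
  C-H: 4 × 406 = 1624
  O=O: 4 × 480 = 1920
  Σ(broken) = 4715 kJ
Bonds formed (products):
  C=O: 6 × 780 = 4680
  O-H: 4 × 480 = 1920
  Σ(formed) = 6600 kJ
ΔH = Σ(broken) − Σ(formed) = 4715 − 6600 = −1885 kJ
For 5× the reaction as written: 5 × (−1885) = −9425 kJ

ΔH = −9425 kJ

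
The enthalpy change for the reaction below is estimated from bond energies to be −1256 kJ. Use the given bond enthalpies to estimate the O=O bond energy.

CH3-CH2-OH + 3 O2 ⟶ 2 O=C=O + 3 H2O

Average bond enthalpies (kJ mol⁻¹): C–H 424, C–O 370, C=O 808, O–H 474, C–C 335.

D(O=O) ≈ 507 kJ/mol

Let D be the O=O bond energy.
Σ(broken) = 1×335 + 5×424 + 1×370 + 1×474 + 3×D = 3299 + 3D
Σ(formed) = 4×808 + 6×474 = 6076
ΔH = Σ(broken) − Σ(formed) = (3299 + 3D) − (6076) = −2777 + 3D
Setting this equal to −1256 kJ gives 3D = 1521, so D = 507 kJ/mol.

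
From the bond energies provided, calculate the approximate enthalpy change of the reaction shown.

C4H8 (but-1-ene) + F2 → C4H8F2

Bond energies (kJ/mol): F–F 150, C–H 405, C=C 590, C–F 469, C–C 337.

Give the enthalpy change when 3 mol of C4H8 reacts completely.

Bonds broken (reactants):
  C–C: 2 × 337 = 674
  C–H: 8 × 405 = 3240
  C=C: 1 × 590 = 590
  F–F: 1 × 150 = 150
  Σ(broken) = 4654 kJ
Bonds formed (products):
  C–C: 3 × 337 = 1011
  C–F: 2 × 469 = 938
  C–H: 8 × 405 = 3240
  Σ(formed) = 5189 kJ
ΔH = Σ(broken) − Σ(formed) = 4654 − 5189 = −535 kJ
For 3× the reaction as written: 3 × (−535) = −1605 kJ

ΔH = −1605 kJ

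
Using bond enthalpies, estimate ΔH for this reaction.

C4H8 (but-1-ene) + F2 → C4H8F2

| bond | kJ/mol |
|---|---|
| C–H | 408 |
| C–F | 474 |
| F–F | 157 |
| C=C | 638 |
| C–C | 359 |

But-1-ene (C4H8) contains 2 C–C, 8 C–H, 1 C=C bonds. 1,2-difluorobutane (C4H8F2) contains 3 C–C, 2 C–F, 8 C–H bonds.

ΔH ≈ −512 kJ

Bonds broken (reactants):
  C–C: 2 × 359 = 718
  C–H: 8 × 408 = 3264
  C=C: 1 × 638 = 638
  F–F: 1 × 157 = 157
  Σ(broken) = 4777 kJ
Bonds formed (products):
  C–C: 3 × 359 = 1077
  C–F: 2 × 474 = 948
  C–H: 8 × 408 = 3264
  Σ(formed) = 5289 kJ
ΔH = Σ(broken) − Σ(formed) = 4777 − 5289 = −512 kJ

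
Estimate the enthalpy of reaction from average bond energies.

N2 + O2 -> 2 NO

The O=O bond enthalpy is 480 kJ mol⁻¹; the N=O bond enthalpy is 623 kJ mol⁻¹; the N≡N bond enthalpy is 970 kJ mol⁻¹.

Bonds broken (reactants):
  N≡N: 1 × 970 = 970
  O=O: 1 × 480 = 480
  Σ(broken) = 1450 kJ
Bonds formed (products):
  N=O: 2 × 623 = 1246
  Σ(formed) = 1246 kJ
ΔH = Σ(broken) − Σ(formed) = 1450 − 1246 = +204 kJ

ΔH ≈ +204 kJ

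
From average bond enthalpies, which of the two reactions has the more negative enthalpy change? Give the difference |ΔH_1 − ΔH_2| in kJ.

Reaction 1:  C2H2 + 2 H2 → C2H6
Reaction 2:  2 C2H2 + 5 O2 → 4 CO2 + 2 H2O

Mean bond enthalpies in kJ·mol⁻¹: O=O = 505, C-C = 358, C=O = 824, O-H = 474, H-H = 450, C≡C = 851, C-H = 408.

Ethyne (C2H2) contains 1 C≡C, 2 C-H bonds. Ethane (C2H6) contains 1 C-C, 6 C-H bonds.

Reaction 2, by 2390 kJ

Reaction 1:
  Bonds broken (reactants):
    C≡C: 1 × 851 = 851
    C-H: 2 × 408 = 816
    H-H: 2 × 450 = 900
    Σ(broken) = 2567 kJ
  Bonds formed (products):
    C-C: 1 × 358 = 358
    C-H: 6 × 408 = 2448
    Σ(formed) = 2806 kJ
  ΔH_1 = 2567 − 2806 = −239 kJ
Reaction 2:
  Bonds broken (reactants):
    C≡C: 2 × 851 = 1702
    C-H: 4 × 408 = 1632
    O=O: 5 × 505 = 2525
    Σ(broken) = 5859 kJ
  Bonds formed (products):
    C=O: 8 × 824 = 6592
    O-H: 4 × 474 = 1896
    Σ(formed) = 8488 kJ
  ΔH_2 = 5859 − 8488 = −2629 kJ
ΔH_1 − ΔH_2 = +2390 kJ, so reaction 2 has the more negative ΔH; |ΔH_1 − ΔH_2| = 2390 kJ.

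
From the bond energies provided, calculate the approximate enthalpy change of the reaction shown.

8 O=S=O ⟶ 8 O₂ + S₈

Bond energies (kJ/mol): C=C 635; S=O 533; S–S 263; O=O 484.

ΔH ≈ +2552 kJ

Bonds broken (reactants):
  S=O: 16 × 533 = 8528
  Σ(broken) = 8528 kJ
Bonds formed (products):
  O=O: 8 × 484 = 3872
  S–S: 8 × 263 = 2104
  Σ(formed) = 5976 kJ
ΔH = Σ(broken) − Σ(formed) = 8528 − 5976 = +2552 kJ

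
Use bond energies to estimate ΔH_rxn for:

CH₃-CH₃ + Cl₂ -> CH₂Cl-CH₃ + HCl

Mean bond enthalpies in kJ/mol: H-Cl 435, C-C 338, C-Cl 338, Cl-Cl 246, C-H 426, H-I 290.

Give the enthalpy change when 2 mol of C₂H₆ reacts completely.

ΔH = −202 kJ

Bonds broken (reactants):
  C-C: 1 × 338 = 338
  C-H: 6 × 426 = 2556
  Cl-Cl: 1 × 246 = 246
  Σ(broken) = 3140 kJ
Bonds formed (products):
  C-C: 1 × 338 = 338
  C-Cl: 1 × 338 = 338
  C-H: 5 × 426 = 2130
  H-Cl: 1 × 435 = 435
  Σ(formed) = 3241 kJ
ΔH = Σ(broken) − Σ(formed) = 3140 − 3241 = −101 kJ
For 2× the reaction as written: 2 × (−101) = −202 kJ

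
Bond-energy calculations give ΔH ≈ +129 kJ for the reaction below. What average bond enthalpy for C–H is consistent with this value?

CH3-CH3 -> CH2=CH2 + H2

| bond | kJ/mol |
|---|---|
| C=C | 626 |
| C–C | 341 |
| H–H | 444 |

Let D be the C–H bond energy.
Σ(broken) = 1×341 + 6×D = 341 + 6D
Σ(formed) = 4×D + 1×626 + 1×444 = 1070 + 4D
ΔH = Σ(broken) − Σ(formed) = (341 + 6D) − (1070 + 4D) = −729 + 2D
Setting this equal to +129 kJ gives 2D = 858, so D = 429 kJ/mol.

D(C–H) ≈ 429 kJ/mol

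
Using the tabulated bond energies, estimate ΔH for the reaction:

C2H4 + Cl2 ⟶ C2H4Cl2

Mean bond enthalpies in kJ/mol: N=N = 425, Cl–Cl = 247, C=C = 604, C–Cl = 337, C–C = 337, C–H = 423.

Bonds broken (reactants):
  C–H: 4 × 423 = 1692
  C=C: 1 × 604 = 604
  Cl–Cl: 1 × 247 = 247
  Σ(broken) = 2543 kJ
Bonds formed (products):
  C–C: 1 × 337 = 337
  C–Cl: 2 × 337 = 674
  C–H: 4 × 423 = 1692
  Σ(formed) = 2703 kJ
ΔH = Σ(broken) − Σ(formed) = 2543 − 2703 = −160 kJ

ΔH ≈ −160 kJ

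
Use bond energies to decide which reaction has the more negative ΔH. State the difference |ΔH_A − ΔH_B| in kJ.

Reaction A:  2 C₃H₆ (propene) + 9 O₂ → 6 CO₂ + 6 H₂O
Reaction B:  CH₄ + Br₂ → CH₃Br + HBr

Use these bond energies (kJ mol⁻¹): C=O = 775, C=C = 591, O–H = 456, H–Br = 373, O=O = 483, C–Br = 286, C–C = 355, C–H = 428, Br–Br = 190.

Reaction A, by 3356 kJ

Reaction A:
  Bonds broken (reactants):
    C–C: 2 × 355 = 710
    C–H: 12 × 428 = 5136
    C=C: 2 × 591 = 1182
    O=O: 9 × 483 = 4347
    Σ(broken) = 11375 kJ
  Bonds formed (products):
    C=O: 12 × 775 = 9300
    O–H: 12 × 456 = 5472
    Σ(formed) = 14772 kJ
  ΔH_A = 11375 − 14772 = −3397 kJ
Reaction B:
  Bonds broken (reactants):
    Br–Br: 1 × 190 = 190
    C–H: 4 × 428 = 1712
    Σ(broken) = 1902 kJ
  Bonds formed (products):
    C–Br: 1 × 286 = 286
    C–H: 3 × 428 = 1284
    H–Br: 1 × 373 = 373
    Σ(formed) = 1943 kJ
  ΔH_B = 1902 − 1943 = −41 kJ
ΔH_A − ΔH_B = −3356 kJ, so reaction A has the more negative ΔH; |ΔH_A − ΔH_B| = 3356 kJ.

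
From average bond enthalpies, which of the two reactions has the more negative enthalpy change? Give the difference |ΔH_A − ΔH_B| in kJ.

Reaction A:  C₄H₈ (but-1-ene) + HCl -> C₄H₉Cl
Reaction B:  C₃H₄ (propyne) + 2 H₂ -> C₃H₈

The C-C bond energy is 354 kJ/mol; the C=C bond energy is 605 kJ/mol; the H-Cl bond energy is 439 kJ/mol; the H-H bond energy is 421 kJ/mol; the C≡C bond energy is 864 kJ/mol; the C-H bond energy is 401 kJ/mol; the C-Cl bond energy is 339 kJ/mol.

Reaction A:
  Bonds broken (reactants):
    C-C: 2 × 354 = 708
    C-H: 8 × 401 = 3208
    C=C: 1 × 605 = 605
    H-Cl: 1 × 439 = 439
    Σ(broken) = 4960 kJ
  Bonds formed (products):
    C-C: 3 × 354 = 1062
    C-Cl: 1 × 339 = 339
    C-H: 9 × 401 = 3609
    Σ(formed) = 5010 kJ
  ΔH_A = 4960 − 5010 = −50 kJ
Reaction B:
  Bonds broken (reactants):
    C≡C: 1 × 864 = 864
    C-C: 1 × 354 = 354
    C-H: 4 × 401 = 1604
    H-H: 2 × 421 = 842
    Σ(broken) = 3664 kJ
  Bonds formed (products):
    C-C: 2 × 354 = 708
    C-H: 8 × 401 = 3208
    Σ(formed) = 3916 kJ
  ΔH_B = 3664 − 3916 = −252 kJ
ΔH_A − ΔH_B = +202 kJ, so reaction B has the more negative ΔH; |ΔH_A − ΔH_B| = 202 kJ.

Reaction B, by 202 kJ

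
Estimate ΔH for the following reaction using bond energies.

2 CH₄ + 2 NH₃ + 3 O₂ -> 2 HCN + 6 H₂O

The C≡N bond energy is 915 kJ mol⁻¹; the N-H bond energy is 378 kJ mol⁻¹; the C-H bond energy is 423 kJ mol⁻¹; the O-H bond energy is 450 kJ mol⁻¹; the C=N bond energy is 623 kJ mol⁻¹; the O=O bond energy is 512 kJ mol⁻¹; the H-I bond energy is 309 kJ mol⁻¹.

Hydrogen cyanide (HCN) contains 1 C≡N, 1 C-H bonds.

ΔH ≈ −888 kJ

Bonds broken (reactants):
  C-H: 8 × 423 = 3384
  N-H: 6 × 378 = 2268
  O=O: 3 × 512 = 1536
  Σ(broken) = 7188 kJ
Bonds formed (products):
  C≡N: 2 × 915 = 1830
  C-H: 2 × 423 = 846
  O-H: 12 × 450 = 5400
  Σ(formed) = 8076 kJ
ΔH = Σ(broken) − Σ(formed) = 7188 − 8076 = −888 kJ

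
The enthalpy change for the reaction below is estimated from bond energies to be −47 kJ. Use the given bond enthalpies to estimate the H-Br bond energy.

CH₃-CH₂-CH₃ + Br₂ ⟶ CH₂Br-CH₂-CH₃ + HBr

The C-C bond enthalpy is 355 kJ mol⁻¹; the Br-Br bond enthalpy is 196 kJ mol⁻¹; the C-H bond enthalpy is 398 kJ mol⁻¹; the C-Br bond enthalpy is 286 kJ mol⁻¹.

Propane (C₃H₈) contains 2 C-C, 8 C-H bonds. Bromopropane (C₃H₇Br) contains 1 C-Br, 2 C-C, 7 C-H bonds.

D(H-Br) ≈ 355 kJ/mol

Let D be the H-Br bond energy.
Σ(broken) = 1×196 + 2×355 + 8×398 = 4090
Σ(formed) = 1×286 + 2×355 + 7×398 + 1×D = 3782 + D
ΔH = Σ(broken) − Σ(formed) = (4090) − (3782 + D) = +308 − D
Setting this equal to −47 kJ gives D = 355 kJ/mol.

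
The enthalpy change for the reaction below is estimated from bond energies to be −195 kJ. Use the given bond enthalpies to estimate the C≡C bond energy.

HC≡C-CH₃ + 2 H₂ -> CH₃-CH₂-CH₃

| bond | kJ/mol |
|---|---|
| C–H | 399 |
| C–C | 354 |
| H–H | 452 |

Let D be the C≡C bond energy.
Σ(broken) = 1×D + 1×354 + 4×399 + 2×452 = 2854 + D
Σ(formed) = 2×354 + 8×399 = 3900
ΔH = Σ(broken) − Σ(formed) = (2854 + D) − (3900) = −1046 + D
Setting this equal to −195 kJ gives D = 851 kJ/mol.

D(C≡C) ≈ 851 kJ/mol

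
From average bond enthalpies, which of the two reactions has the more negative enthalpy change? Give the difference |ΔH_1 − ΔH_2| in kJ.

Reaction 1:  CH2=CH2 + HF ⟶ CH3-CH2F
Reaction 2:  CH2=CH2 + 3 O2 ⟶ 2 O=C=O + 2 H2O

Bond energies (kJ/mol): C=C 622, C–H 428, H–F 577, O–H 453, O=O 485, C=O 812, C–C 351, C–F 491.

Reaction 2, by 1200 kJ

Reaction 1:
  Bonds broken (reactants):
    C–H: 4 × 428 = 1712
    C=C: 1 × 622 = 622
    H–F: 1 × 577 = 577
    Σ(broken) = 2911 kJ
  Bonds formed (products):
    C–C: 1 × 351 = 351
    C–F: 1 × 491 = 491
    C–H: 5 × 428 = 2140
    Σ(formed) = 2982 kJ
  ΔH_1 = 2911 − 2982 = −71 kJ
Reaction 2:
  Bonds broken (reactants):
    C–H: 4 × 428 = 1712
    C=C: 1 × 622 = 622
    O=O: 3 × 485 = 1455
    Σ(broken) = 3789 kJ
  Bonds formed (products):
    C=O: 4 × 812 = 3248
    O–H: 4 × 453 = 1812
    Σ(formed) = 5060 kJ
  ΔH_2 = 3789 − 5060 = −1271 kJ
ΔH_1 − ΔH_2 = +1200 kJ, so reaction 2 has the more negative ΔH; |ΔH_1 − ΔH_2| = 1200 kJ.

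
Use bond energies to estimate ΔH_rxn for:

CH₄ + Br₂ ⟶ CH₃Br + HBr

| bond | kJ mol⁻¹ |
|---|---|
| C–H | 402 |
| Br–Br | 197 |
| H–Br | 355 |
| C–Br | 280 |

Bonds broken (reactants):
  Br–Br: 1 × 197 = 197
  C–H: 4 × 402 = 1608
  Σ(broken) = 1805 kJ
Bonds formed (products):
  C–Br: 1 × 280 = 280
  C–H: 3 × 402 = 1206
  H–Br: 1 × 355 = 355
  Σ(formed) = 1841 kJ
ΔH = Σ(broken) − Σ(formed) = 1805 − 1841 = −36 kJ

ΔH ≈ −36 kJ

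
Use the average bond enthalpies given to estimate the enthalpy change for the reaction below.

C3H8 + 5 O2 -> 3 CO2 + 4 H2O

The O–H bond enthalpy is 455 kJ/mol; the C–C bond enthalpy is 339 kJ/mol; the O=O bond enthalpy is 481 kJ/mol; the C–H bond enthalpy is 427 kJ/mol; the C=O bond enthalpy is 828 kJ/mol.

ΔH ≈ −2109 kJ

Bonds broken (reactants):
  C–C: 2 × 339 = 678
  C–H: 8 × 427 = 3416
  O=O: 5 × 481 = 2405
  Σ(broken) = 6499 kJ
Bonds formed (products):
  C=O: 6 × 828 = 4968
  O–H: 8 × 455 = 3640
  Σ(formed) = 8608 kJ
ΔH = Σ(broken) − Σ(formed) = 6499 − 8608 = −2109 kJ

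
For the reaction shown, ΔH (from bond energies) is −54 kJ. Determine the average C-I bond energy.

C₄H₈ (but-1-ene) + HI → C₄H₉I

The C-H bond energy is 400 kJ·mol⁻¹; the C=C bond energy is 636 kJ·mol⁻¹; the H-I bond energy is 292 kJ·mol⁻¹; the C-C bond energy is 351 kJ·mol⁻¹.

Let D be the C-I bond energy.
Σ(broken) = 2×351 + 8×400 + 1×636 + 1×292 = 4830
Σ(formed) = 3×351 + 9×400 + 1×D = 4653 + D
ΔH = Σ(broken) − Σ(formed) = (4830) − (4653 + D) = +177 − D
Setting this equal to −54 kJ gives D = 231 kJ/mol.

D(C-I) ≈ 231 kJ/mol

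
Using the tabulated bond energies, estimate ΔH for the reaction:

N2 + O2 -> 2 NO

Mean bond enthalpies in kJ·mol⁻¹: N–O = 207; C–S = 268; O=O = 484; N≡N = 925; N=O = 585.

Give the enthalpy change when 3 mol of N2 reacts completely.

Bonds broken (reactants):
  N≡N: 1 × 925 = 925
  O=O: 1 × 484 = 484
  Σ(broken) = 1409 kJ
Bonds formed (products):
  N=O: 2 × 585 = 1170
  Σ(formed) = 1170 kJ
ΔH = Σ(broken) − Σ(formed) = 1409 − 1170 = +239 kJ
For 3× the reaction as written: 3 × (+239) = +717 kJ

ΔH = +717 kJ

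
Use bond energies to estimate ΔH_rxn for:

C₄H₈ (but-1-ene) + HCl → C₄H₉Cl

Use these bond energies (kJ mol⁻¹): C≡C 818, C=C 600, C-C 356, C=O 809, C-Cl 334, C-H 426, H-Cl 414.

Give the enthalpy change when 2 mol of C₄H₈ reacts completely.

ΔH = −204 kJ

Bonds broken (reactants):
  C-C: 2 × 356 = 712
  C-H: 8 × 426 = 3408
  C=C: 1 × 600 = 600
  H-Cl: 1 × 414 = 414
  Σ(broken) = 5134 kJ
Bonds formed (products):
  C-C: 3 × 356 = 1068
  C-Cl: 1 × 334 = 334
  C-H: 9 × 426 = 3834
  Σ(formed) = 5236 kJ
ΔH = Σ(broken) − Σ(formed) = 5134 − 5236 = −102 kJ
For 2× the reaction as written: 2 × (−102) = −204 kJ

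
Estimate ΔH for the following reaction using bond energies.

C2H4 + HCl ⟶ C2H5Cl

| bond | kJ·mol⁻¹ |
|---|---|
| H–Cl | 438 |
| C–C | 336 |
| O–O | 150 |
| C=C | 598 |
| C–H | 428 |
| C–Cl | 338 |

Bonds broken (reactants):
  C–H: 4 × 428 = 1712
  C=C: 1 × 598 = 598
  H–Cl: 1 × 438 = 438
  Σ(broken) = 2748 kJ
Bonds formed (products):
  C–C: 1 × 336 = 336
  C–Cl: 1 × 338 = 338
  C–H: 5 × 428 = 2140
  Σ(formed) = 2814 kJ
ΔH = Σ(broken) − Σ(formed) = 2748 − 2814 = −66 kJ

ΔH ≈ −66 kJ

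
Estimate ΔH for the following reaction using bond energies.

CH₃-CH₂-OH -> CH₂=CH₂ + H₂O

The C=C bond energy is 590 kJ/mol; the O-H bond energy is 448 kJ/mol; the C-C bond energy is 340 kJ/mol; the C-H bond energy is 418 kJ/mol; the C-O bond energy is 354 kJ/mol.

ΔH ≈ +74 kJ

Bonds broken (reactants):
  C-C: 1 × 340 = 340
  C-H: 5 × 418 = 2090
  C-O: 1 × 354 = 354
  O-H: 1 × 448 = 448
  Σ(broken) = 3232 kJ
Bonds formed (products):
  C-H: 4 × 418 = 1672
  C=C: 1 × 590 = 590
  O-H: 2 × 448 = 896
  Σ(formed) = 3158 kJ
ΔH = Σ(broken) − Σ(formed) = 3232 − 3158 = +74 kJ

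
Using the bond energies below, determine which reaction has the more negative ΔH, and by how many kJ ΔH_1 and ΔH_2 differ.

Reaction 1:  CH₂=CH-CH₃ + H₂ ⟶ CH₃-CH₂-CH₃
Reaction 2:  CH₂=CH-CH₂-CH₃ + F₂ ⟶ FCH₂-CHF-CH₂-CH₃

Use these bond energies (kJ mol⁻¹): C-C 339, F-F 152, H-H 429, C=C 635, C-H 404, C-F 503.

Reaction 1:
  Bonds broken (reactants):
    C-C: 1 × 339 = 339
    C-H: 6 × 404 = 2424
    C=C: 1 × 635 = 635
    H-H: 1 × 429 = 429
    Σ(broken) = 3827 kJ
  Bonds formed (products):
    C-C: 2 × 339 = 678
    C-H: 8 × 404 = 3232
    Σ(formed) = 3910 kJ
  ΔH_1 = 3827 − 3910 = −83 kJ
Reaction 2:
  Bonds broken (reactants):
    C-C: 2 × 339 = 678
    C-H: 8 × 404 = 3232
    C=C: 1 × 635 = 635
    F-F: 1 × 152 = 152
    Σ(broken) = 4697 kJ
  Bonds formed (products):
    C-C: 3 × 339 = 1017
    C-F: 2 × 503 = 1006
    C-H: 8 × 404 = 3232
    Σ(formed) = 5255 kJ
  ΔH_2 = 4697 − 5255 = −558 kJ
ΔH_1 − ΔH_2 = +475 kJ, so reaction 2 has the more negative ΔH; |ΔH_1 − ΔH_2| = 475 kJ.

Reaction 2, by 475 kJ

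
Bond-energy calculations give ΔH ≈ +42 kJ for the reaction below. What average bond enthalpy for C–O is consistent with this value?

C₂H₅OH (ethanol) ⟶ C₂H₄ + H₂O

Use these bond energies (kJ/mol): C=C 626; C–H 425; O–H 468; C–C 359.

D(C–O) ≈ 352 kJ/mol

Let D be the C–O bond energy.
Σ(broken) = 1×359 + 5×425 + 1×D + 1×468 = 2952 + D
Σ(formed) = 4×425 + 1×626 + 2×468 = 3262
ΔH = Σ(broken) − Σ(formed) = (2952 + D) − (3262) = −310 + D
Setting this equal to +42 kJ gives D = 352 kJ/mol.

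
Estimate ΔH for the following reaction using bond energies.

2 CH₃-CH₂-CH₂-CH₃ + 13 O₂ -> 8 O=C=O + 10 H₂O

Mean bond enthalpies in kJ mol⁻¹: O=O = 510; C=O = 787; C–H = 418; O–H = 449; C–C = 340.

ΔH ≈ −4542 kJ

Bonds broken (reactants):
  C–C: 6 × 340 = 2040
  C–H: 20 × 418 = 8360
  O=O: 13 × 510 = 6630
  Σ(broken) = 17030 kJ
Bonds formed (products):
  C=O: 16 × 787 = 12592
  O–H: 20 × 449 = 8980
  Σ(formed) = 21572 kJ
ΔH = Σ(broken) − Σ(formed) = 17030 − 21572 = −4542 kJ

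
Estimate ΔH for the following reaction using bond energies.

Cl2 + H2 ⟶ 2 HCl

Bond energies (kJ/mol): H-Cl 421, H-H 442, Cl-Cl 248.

Bonds broken (reactants):
  Cl-Cl: 1 × 248 = 248
  H-H: 1 × 442 = 442
  Σ(broken) = 690 kJ
Bonds formed (products):
  H-Cl: 2 × 421 = 842
  Σ(formed) = 842 kJ
ΔH = Σ(broken) − Σ(formed) = 690 − 842 = −152 kJ

ΔH ≈ −152 kJ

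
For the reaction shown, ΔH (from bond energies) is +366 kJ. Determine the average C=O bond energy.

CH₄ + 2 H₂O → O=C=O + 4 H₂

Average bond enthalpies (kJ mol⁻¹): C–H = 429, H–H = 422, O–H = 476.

D(C=O) ≈ 783 kJ/mol

Let D be the C=O bond energy.
Σ(broken) = 4×429 + 4×476 = 3620
Σ(formed) = 2×D + 4×422 = 1688 + 2D
ΔH = Σ(broken) − Σ(formed) = (3620) − (1688 + 2D) = +1932 − 2D
Setting this equal to +366 kJ gives 2D = 1566, so D = 783 kJ/mol.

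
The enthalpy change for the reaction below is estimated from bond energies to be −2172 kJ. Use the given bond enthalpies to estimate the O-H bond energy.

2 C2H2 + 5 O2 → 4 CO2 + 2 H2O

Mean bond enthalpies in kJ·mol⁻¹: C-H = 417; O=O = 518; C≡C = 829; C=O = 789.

D(O-H) ≈ 444 kJ/mol

Let D be the O-H bond energy.
Σ(broken) = 2×829 + 4×417 + 5×518 = 5916
Σ(formed) = 8×789 + 4×D = 6312 + 4D
ΔH = Σ(broken) − Σ(formed) = (5916) − (6312 + 4D) = −396 − 4D
Setting this equal to −2172 kJ gives 4D = 1776, so D = 444 kJ/mol.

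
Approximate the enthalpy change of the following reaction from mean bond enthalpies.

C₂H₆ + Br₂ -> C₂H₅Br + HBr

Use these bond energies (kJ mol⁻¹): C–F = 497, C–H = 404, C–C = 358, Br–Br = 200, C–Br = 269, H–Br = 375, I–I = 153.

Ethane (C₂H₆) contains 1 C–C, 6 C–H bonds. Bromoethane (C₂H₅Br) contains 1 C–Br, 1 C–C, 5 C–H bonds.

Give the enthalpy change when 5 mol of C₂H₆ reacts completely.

Bonds broken (reactants):
  Br–Br: 1 × 200 = 200
  C–C: 1 × 358 = 358
  C–H: 6 × 404 = 2424
  Σ(broken) = 2982 kJ
Bonds formed (products):
  C–Br: 1 × 269 = 269
  C–C: 1 × 358 = 358
  C–H: 5 × 404 = 2020
  H–Br: 1 × 375 = 375
  Σ(formed) = 3022 kJ
ΔH = Σ(broken) − Σ(formed) = 2982 − 3022 = −40 kJ
For 5× the reaction as written: 5 × (−40) = −200 kJ

ΔH = −200 kJ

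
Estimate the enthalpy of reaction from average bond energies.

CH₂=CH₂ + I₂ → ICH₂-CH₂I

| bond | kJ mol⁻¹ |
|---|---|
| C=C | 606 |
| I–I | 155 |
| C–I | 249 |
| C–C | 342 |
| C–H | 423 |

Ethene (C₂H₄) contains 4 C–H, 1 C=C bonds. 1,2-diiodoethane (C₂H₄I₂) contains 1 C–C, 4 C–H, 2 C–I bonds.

ΔH ≈ −79 kJ

Bonds broken (reactants):
  C–H: 4 × 423 = 1692
  C=C: 1 × 606 = 606
  I–I: 1 × 155 = 155
  Σ(broken) = 2453 kJ
Bonds formed (products):
  C–C: 1 × 342 = 342
  C–H: 4 × 423 = 1692
  C–I: 2 × 249 = 498
  Σ(formed) = 2532 kJ
ΔH = Σ(broken) − Σ(formed) = 2453 − 2532 = −79 kJ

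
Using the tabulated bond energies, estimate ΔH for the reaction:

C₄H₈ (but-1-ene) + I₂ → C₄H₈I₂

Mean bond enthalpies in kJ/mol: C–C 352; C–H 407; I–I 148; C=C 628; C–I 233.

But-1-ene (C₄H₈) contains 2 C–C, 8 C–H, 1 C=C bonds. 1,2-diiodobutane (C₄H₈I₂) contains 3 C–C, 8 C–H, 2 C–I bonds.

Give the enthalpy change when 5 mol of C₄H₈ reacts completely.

ΔH = −210 kJ

Bonds broken (reactants):
  C–C: 2 × 352 = 704
  C–H: 8 × 407 = 3256
  C=C: 1 × 628 = 628
  I–I: 1 × 148 = 148
  Σ(broken) = 4736 kJ
Bonds formed (products):
  C–C: 3 × 352 = 1056
  C–H: 8 × 407 = 3256
  C–I: 2 × 233 = 466
  Σ(formed) = 4778 kJ
ΔH = Σ(broken) − Σ(formed) = 4736 − 4778 = −42 kJ
For 5× the reaction as written: 5 × (−42) = −210 kJ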